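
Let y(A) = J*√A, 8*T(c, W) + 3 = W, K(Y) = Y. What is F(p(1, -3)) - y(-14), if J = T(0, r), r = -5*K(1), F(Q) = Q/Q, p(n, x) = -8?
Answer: 1 + I*√14 ≈ 1.0 + 3.7417*I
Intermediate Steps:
F(Q) = 1
r = -5 (r = -5*1 = -5)
T(c, W) = -3/8 + W/8
J = -1 (J = -3/8 + (⅛)*(-5) = -3/8 - 5/8 = -1)
y(A) = -√A
F(p(1, -3)) - y(-14) = 1 - (-1)*√(-14) = 1 - (-1)*I*√14 = 1 + I*√14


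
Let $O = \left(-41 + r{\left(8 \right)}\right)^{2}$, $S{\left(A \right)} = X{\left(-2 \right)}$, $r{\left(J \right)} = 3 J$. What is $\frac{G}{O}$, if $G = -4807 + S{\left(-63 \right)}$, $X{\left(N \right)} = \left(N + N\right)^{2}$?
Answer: $- \frac{4791}{289} \approx -16.578$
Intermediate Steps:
$X{\left(N \right)} = 4 N^{2}$ ($X{\left(N \right)} = \left(2 N\right)^{2} = 4 N^{2}$)
$S{\left(A \right)} = 16$ ($S{\left(A \right)} = 4 \left(-2\right)^{2} = 4 \cdot 4 = 16$)
$G = -4791$ ($G = -4807 + 16 = -4791$)
$O = 289$ ($O = \left(-41 + 3 \cdot 8\right)^{2} = \left(-41 + 24\right)^{2} = \left(-17\right)^{2} = 289$)
$\frac{G}{O} = - \frac{4791}{289}$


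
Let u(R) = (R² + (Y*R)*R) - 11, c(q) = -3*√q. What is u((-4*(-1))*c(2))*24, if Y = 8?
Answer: 61944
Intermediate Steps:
u(R) = -11 + 9*R² (u(R) = (R² + (8*R)*R) - 11 = (R² + 8*R²) - 11 = 9*R² - 11 = -11 + 9*R²)
u((-4*(-1))*c(2))*24 = (-11 + 9*((-4*(-1))*(-3*√2))²)*24 = (-11 + 9*(4*(-3*√2))²)*24 = (-11 + 9*(-12*√2)²)*24 = (-11 + 9*288)*24 = (-11 + 2592)*24 = 2581*24 = 61944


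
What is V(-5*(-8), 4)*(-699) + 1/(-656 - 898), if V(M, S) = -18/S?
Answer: 2444053/777 ≈ 3145.5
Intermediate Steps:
V(-5*(-8), 4)*(-699) + 1/(-656 - 898) = -18/4*(-699) + 1/(-656 - 898) = -18*1/4*(-699) + 1/(-1554) = -9/2*(-699) - 1/1554 = 6291/2 - 1/1554 = 2444053/777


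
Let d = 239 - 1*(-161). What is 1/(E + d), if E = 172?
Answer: 1/572 ≈ 0.0017483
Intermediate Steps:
d = 400 (d = 239 + 161 = 400)
1/(E + d) = 1/(172 + 400) = 1/572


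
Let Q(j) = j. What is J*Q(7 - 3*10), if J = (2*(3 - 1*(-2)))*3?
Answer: -690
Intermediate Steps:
J = 30 (J = (2*(3 + 2))*3 = (2*5)*3 = 10*3 = 30)
J*Q(7 - 3*10) = 30*(7 - 3*10) = 30*(7 - 30) = 30*(-23) = -690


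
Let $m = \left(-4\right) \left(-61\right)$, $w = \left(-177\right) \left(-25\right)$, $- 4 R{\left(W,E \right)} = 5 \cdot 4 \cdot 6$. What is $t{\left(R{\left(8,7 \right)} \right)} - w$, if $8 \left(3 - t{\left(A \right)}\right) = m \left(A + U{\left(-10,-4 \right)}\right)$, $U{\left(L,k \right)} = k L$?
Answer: $-4727$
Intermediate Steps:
$R{\left(W,E \right)} = -30$ ($R{\left(W,E \right)} = - \frac{5 \cdot 4 \cdot 6}{4} = - \frac{20 \cdot 6}{4} = \left(- \frac{1}{4}\right) 120 = -30$)
$w = 4425$
$U{\left(L,k \right)} = L k$
$m = 244$
$t{\left(A \right)} = -1217 - \frac{61 A}{2}$ ($t{\left(A \right)} = 3 - \frac{244 \left(A - -40\right)}{8} = 3 - \frac{244 \left(A + 40\right)}{8} = 3 - \frac{244 \left(40 + A\right)}{8} = 3 - \frac{9760 + 244 A}{8} = 3 - \left(1220 + \frac{61 A}{2}\right) = -1217 - \frac{61 A}{2}$)
$t{\left(R{\left(8,7 \right)} \right)} - w = \left(-1217 - -915\right) - 4425 = \left(-1217 + 915\right) - 4425 = -302 - 4425 = -4727$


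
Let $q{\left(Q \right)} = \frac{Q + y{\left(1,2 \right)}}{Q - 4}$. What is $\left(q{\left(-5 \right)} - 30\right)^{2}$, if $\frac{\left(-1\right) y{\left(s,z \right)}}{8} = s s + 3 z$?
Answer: $\frac{43681}{81} \approx 539.27$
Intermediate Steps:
$y{\left(s,z \right)} = - 24 z - 8 s^{2}$ ($y{\left(s,z \right)} = - 8 \left(s s + 3 z\right) = - 8 \left(s^{2} + 3 z\right) = - 24 z - 8 s^{2}$)
$q{\left(Q \right)} = \frac{-56 + Q}{-4 + Q}$ ($q{\left(Q \right)} = \frac{Q - \left(48 + 8 \cdot 1^{2}\right)}{Q - 4} = \frac{Q - 56}{-4 + Q} = \frac{-56 + Q}{-4 + Q}$)
$\left(q{\left(-5 \right)} - 30\right)^{2} = \left(\frac{-56 - 5}{-4 - 5} - 30\right)^{2} = \left(\frac{1}{-9} \left(-61\right) - 30\right)^{2} = \left(\left(- \frac{1}{9}\right) \left(-61\right) - 30\right)^{2} = \left(\frac{61}{9} - 30\right)^{2} = \left(- \frac{209}{9}\right)^{2} = \frac{43681}{81}$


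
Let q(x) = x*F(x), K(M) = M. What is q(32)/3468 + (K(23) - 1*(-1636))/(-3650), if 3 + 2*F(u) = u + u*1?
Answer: -547753/3164550 ≈ -0.17309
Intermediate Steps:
F(u) = -3/2 + u (F(u) = -3/2 + (u + u*1)/2 = -3/2 + (u + u)/2 = -3/2 + (2*u)/2 = -3/2 + u)
q(x) = x*(-3/2 + x)
q(32)/3468 + (K(23) - 1*(-1636))/(-3650) = ((1/2)*32*(-3 + 2*32))/3468 + (23 - 1*(-1636))/(-3650) = ((1/2)*32*(-3 + 64))*(1/3468) + (23 + 1636)*(-1/3650) = ((1/2)*32*61)*(1/3468) + 1659*(-1/3650) = 976*(1/3468) - 1659/3650 = 244/867 - 1659/3650 = -547753/3164550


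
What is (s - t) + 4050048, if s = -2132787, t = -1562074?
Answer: 3479335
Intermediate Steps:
(s - t) + 4050048 = (-2132787 - 1*(-1562074)) + 4050048 = (-2132787 + 1562074) + 4050048 = -570713 + 4050048 = 3479335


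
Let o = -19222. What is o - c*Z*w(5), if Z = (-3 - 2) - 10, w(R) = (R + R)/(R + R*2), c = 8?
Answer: -19142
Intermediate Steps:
w(R) = ⅔ (w(R) = (2*R)/(R + 2*R) = (2*R)/((3*R)) = (2*R)*(1/(3*R)) = ⅔)
Z = -15 (Z = -5 - 10 = -15)
o - c*Z*w(5) = -19222 - 8*(-15)*2/3 = -19222 - (-120)*2/3 = -19222 - 1*(-80) = -19222 + 80 = -19142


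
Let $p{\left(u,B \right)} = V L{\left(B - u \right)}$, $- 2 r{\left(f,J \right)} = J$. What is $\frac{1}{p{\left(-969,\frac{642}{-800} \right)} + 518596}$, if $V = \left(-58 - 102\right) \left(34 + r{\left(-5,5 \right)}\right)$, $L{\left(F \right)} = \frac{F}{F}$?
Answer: $\frac{1}{513556} \approx 1.9472 \cdot 10^{-6}$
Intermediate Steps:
$r{\left(f,J \right)} = - \frac{J}{2}$
$L{\left(F \right)} = 1$
$V = -5040$ ($V = \left(-58 - 102\right) \left(34 - \frac{5}{2}\right) = - 160 \left(34 - \frac{5}{2}\right) = \left(-160\right) \frac{63}{2} = -5040$)
$p{\left(u,B \right)} = -5040$ ($p{\left(u,B \right)} = \left(-5040\right) 1 = -5040$)
$\frac{1}{p{\left(-969,\frac{642}{-800} \right)} + 518596} = \frac{1}{-5040 + 518596} = \frac{1}{513556}$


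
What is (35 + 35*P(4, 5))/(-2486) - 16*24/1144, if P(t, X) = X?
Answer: -6789/16159 ≈ -0.42014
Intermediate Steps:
(35 + 35*P(4, 5))/(-2486) - 16*24/1144 = (35 + 35*5)/(-2486) - 16*24/1144 = (35 + 175)*(-1/2486) - 384*1/1144 = 210*(-1/2486) - 48/143 = -105/1243 - 48/143 = -6789/16159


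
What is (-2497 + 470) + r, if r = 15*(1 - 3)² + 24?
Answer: -1943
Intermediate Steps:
r = 84 (r = 15*(-2)² + 24 = 15*4 + 24 = 60 + 24 = 84)
(-2497 + 470) + r = (-2497 + 470) + 84 = -2027 + 84 = -1943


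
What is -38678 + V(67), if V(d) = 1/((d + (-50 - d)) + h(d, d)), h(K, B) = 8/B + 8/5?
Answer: -625578307/16174 ≈ -38678.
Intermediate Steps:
h(K, B) = 8/5 + 8/B (h(K, B) = 8/B + 8*(⅕) = 8/B + 8/5 = 8/5 + 8/B)
V(d) = 1/(-242/5 + 8/d) (V(d) = 1/((d + (-50 - d)) + (8/5 + 8/d)) = 1/(-50 + (8/5 + 8/d)) = 1/(-242/5 + 8/d))
-38678 + V(67) = -38678 + (5/2)*67/(20 - 121*67) = -38678 + (5/2)*67/(20 - 8107) = -38678 + (5/2)*67/(-8087) = -38678 + (5/2)*67*(-1/8087) = -38678 - 335/16174 = -625578307/16174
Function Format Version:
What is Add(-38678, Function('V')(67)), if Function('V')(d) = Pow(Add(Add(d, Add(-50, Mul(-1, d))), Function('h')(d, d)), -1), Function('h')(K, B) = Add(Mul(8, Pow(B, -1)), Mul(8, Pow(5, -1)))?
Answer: Rational(-625578307, 16174) ≈ -38678.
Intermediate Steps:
Function('h')(K, B) = Add(Rational(8, 5), Mul(8, Pow(B, -1))) (Function('h')(K, B) = Add(Mul(8, Pow(B, -1)), Mul(8, Rational(1, 5))) = Add(Mul(8, Pow(B, -1)), Rational(8, 5)) = Add(Rational(8, 5), Mul(8, Pow(B, -1))))
Function('V')(d) = Pow(Add(Rational(-242, 5), Mul(8, Pow(d, -1))), -1) (Function('V')(d) = Pow(Add(Add(d, Add(-50, Mul(-1, d))), Add(Rational(8, 5), Mul(8, Pow(d, -1)))), -1) = Pow(Add(-50, Add(Rational(8, 5), Mul(8, Pow(d, -1)))), -1) = Pow(Add(Rational(-242, 5), Mul(8, Pow(d, -1))), -1))
Add(-38678, Function('V')(67)) = Add(-38678, Mul(Rational(5, 2), 67, Pow(Add(20, Mul(-121, 67)), -1))) = Add(-38678, Mul(Rational(5, 2), 67, Pow(Add(20, -8107), -1))) = Add(-38678, Mul(Rational(5, 2), 67, Pow(-8087, -1))) = Add(-38678, Mul(Rational(5, 2), 67, Rational(-1, 8087))) = Add(-38678, Rational(-335, 16174)) = Rational(-625578307, 16174)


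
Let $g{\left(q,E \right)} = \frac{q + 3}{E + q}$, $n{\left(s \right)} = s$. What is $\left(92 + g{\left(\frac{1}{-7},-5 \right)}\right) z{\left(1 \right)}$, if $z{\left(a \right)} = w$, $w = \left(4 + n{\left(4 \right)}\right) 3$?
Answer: $\frac{6584}{3} \approx 2194.7$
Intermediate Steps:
$g{\left(q,E \right)} = \frac{3 + q}{E + q}$
$w = 24$ ($w = \left(4 + 4\right) 3 = 8 \cdot 3 = 24$)
$z{\left(a \right)} = 24$
$\left(92 + g{\left(\frac{1}{-7},-5 \right)}\right) z{\left(1 \right)} = \left(92 + \frac{3 + \frac{1}{-7}}{-5 + \frac{1}{-7}}\right) 24 = \left(92 + \frac{3 - \frac{1}{7}}{-5 - \frac{1}{7}}\right) 24 = \left(92 + \frac{1}{- \frac{36}{7}} \cdot \frac{20}{7}\right) 24 = \left(92 - \frac{5}{9}\right) 24 = \frac{823}{9} \cdot 24 = \frac{6584}{3}$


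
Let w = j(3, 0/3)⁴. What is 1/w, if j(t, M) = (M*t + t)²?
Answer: 1/6561 ≈ 0.00015242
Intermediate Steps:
j(t, M) = (t + M*t)²
w = 6561 (w = (3²*(1 + 0/3)²)⁴ = (9*(1 + 0*(⅓))²)⁴ = (9*(1 + 0)²)⁴ = (9*1²)⁴ = (9*1)⁴ = 9⁴ = 6561)
1/w = 1/6561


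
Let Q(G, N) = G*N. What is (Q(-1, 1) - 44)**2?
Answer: 2025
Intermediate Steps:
(Q(-1, 1) - 44)**2 = (-1*1 - 44)**2 = (-1 - 44)**2 = (-45)**2 = 2025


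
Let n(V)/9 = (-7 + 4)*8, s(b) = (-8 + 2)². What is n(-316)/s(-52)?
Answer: -6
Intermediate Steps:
s(b) = 36 (s(b) = (-6)² = 36)
n(V) = -216 (n(V) = 9*((-7 + 4)*8) = 9*(-3*8) = 9*(-24) = -216)
n(-316)/s(-52) = -216/36 = -216*1/36 = -6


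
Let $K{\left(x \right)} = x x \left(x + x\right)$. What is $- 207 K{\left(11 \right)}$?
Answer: $-551034$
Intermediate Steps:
$K{\left(x \right)} = 2 x^{3}$ ($K{\left(x \right)} = x x 2 x = x 2 x^{2} = 2 x^{3}$)
$- 207 K{\left(11 \right)} = - 207 \cdot 2 \cdot 11^{3} = - 207 \cdot 2 \cdot 1331 = \left(-207\right) 2662 = -551034$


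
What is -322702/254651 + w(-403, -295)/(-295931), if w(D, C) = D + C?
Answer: -95319779164/75359125081 ≈ -1.2649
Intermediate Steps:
w(D, C) = C + D
-322702/254651 + w(-403, -295)/(-295931) = -322702/254651 + (-295 - 403)/(-295931) = -322702*1/254651 - 698*(-1/295931) = -322702/254651 + 698/295931 = -95319779164/75359125081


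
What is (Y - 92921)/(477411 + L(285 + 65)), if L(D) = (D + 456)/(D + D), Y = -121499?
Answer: -75047000/167094253 ≈ -0.44913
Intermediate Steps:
L(D) = (456 + D)/(2*D) (L(D) = (456 + D)/((2*D)) = (456 + D)*(1/(2*D)) = (456 + D)/(2*D))
(Y - 92921)/(477411 + L(285 + 65)) = (-121499 - 92921)/(477411 + (456 + (285 + 65))/(2*(285 + 65))) = -214420/(477411 + (1/2)*(456 + 350)/350) = -214420/(477411 + (1/2)*(1/350)*806) = -214420/(477411 + 403/350) = -214420/167094253/350 = -214420*350/167094253 = -75047000/167094253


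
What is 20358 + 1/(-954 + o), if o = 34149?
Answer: 675783811/33195 ≈ 20358.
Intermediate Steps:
20358 + 1/(-954 + o) = 20358 + 1/(-954 + 34149) = 20358 + 1/33195 = 675783811/33195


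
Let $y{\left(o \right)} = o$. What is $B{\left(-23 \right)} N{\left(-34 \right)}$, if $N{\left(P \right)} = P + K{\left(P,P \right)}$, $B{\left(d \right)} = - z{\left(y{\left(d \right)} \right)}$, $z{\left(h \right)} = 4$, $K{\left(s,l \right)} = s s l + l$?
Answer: $157488$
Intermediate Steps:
$K{\left(s,l \right)} = l + l s^{2}$ ($K{\left(s,l \right)} = s^{2} l + l = l s^{2} + l = l + l s^{2}$)
$B{\left(d \right)} = -4$ ($B{\left(d \right)} = \left(-1\right) 4 = -4$)
$N{\left(P \right)} = P + P \left(1 + P^{2}\right)$
$B{\left(-23 \right)} N{\left(-34 \right)} = - 4 \left(- 34 \left(2 + \left(-34\right)^{2}\right)\right) = - 4 \left(- 34 \left(2 + 1156\right)\right) = - 4 \left(\left(-34\right) 1158\right) = \left(-4\right) \left(-39372\right) = 157488$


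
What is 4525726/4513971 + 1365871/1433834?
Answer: 12654641897225/6472285094814 ≈ 1.9552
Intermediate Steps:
4525726/4513971 + 1365871/1433834 = 12654641897225/6472285094814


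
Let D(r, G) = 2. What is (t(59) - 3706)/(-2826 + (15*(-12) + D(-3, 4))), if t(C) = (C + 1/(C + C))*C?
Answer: 449/6008 ≈ 0.074734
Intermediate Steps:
t(C) = C*(C + 1/(2*C)) (t(C) = (C + 1/(2*C))*C = C*(C + 1/(2*C)))
(t(59) - 3706)/(-2826 + (15*(-12) + D(-3, 4))) = ((1/2 + 59**2) - 3706)/(-2826 + (15*(-12) + 2)) = ((1/2 + 3481) - 3706)/(-2826 + (-180 + 2)) = (6963/2 - 3706)/(-2826 - 178) = -449/2/(-3004) = -449/2*(-1/3004) = 449/6008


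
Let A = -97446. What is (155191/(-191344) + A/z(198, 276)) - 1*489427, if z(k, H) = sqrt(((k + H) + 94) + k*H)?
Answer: -93649075079/191344 - 48723*sqrt(3451)/6902 ≈ -4.8984e+5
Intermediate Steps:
z(k, H) = sqrt(94 + H + k + H*k) (z(k, H) = sqrt(((H + k) + 94) + H*k) = sqrt((94 + H + k) + H*k) = sqrt(94 + H + k + H*k))
(155191/(-191344) + A/z(198, 276)) - 1*489427 = (155191/(-191344) - 97446/sqrt(94 + 276 + 198 + 276*198)) - 1*489427 = (155191*(-1/191344) - 97446/sqrt(94 + 276 + 198 + 54648)) - 489427 = (-155191/191344 - 97446*sqrt(3451)/13804) - 489427 = (-155191/191344 - 48723*sqrt(3451)/6902) - 489427 = -93649075079/191344 - 48723*sqrt(3451)/6902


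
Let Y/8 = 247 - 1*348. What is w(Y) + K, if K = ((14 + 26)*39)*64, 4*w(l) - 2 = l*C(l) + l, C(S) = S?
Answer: 525709/2 ≈ 2.6285e+5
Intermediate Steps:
Y = -808 (Y = 8*(247 - 1*348) = 8*(247 - 348) = 8*(-101) = -808)
w(l) = ½ + l/4 + l²/4 (w(l) = ½ + (l*l + l)/4 = ½ + (l² + l)/4 = ½ + (l + l²)/4 = ½ + (l/4 + l²/4) = ½ + l/4 + l²/4)
K = 99840 (K = (40*39)*64 = 1560*64 = 99840)
w(Y) + K = (½ + (¼)*(-808) + (¼)*(-808)²) + 99840 = (½ - 202 + (¼)*652864) + 99840 = (½ - 202 + 163216) + 99840 = 326029/2 + 99840 = 525709/2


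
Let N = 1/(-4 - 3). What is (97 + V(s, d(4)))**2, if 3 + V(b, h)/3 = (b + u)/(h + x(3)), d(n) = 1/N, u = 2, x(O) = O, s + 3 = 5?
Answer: 7225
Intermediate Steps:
s = 2 (s = -3 + 5 = 2)
N = -1/7 (N = 1/(-7) = -1/7 ≈ -0.14286)
d(n) = -7 (d(n) = 1/(-1/7) = -7)
V(b, h) = -9 + 3*(2 + b)/(3 + h) (V(b, h) = -9 + 3*((b + 2)/(h + 3)) = -9 + 3*((2 + b)/(3 + h)) = -9 + 3*(2 + b)/(3 + h))
(97 + V(s, d(4)))**2 = (97 + 3*(-7 + 2 - 3*(-7))/(3 - 7))**2 = (97 + 3*(-7 + 2 + 21)/(-4))**2 = (97 + 3*(-1/4)*16)**2 = (97 - 12)**2 = 85**2 = 7225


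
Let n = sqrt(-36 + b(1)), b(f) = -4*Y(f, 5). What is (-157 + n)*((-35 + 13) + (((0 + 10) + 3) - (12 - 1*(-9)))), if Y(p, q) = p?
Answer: 4710 - 60*I*sqrt(10) ≈ 4710.0 - 189.74*I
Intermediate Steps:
b(f) = -4*f
n = 2*I*sqrt(10) (n = sqrt(-36 - 4*1) = sqrt(-36 - 4) = sqrt(-40) = 2*I*sqrt(10) ≈ 6.3246*I)
(-157 + n)*((-35 + 13) + (((0 + 10) + 3) - (12 - 1*(-9)))) = (-157 + 2*I*sqrt(10))*((-35 + 13) + (((0 + 10) + 3) - (12 - 1*(-9)))) = (-157 + 2*I*sqrt(10))*(-22 + ((10 + 3) - (12 + 9))) = (-157 + 2*I*sqrt(10))*(-22 + (13 - 1*21)) = (-157 + 2*I*sqrt(10))*(-22 + (13 - 21)) = (-157 + 2*I*sqrt(10))*(-22 - 8) = (-157 + 2*I*sqrt(10))*(-30) = 4710 - 60*I*sqrt(10)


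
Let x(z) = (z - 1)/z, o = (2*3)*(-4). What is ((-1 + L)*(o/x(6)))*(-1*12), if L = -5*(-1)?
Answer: 6912/5 ≈ 1382.4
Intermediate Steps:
o = -24 (o = 6*(-4) = -24)
x(z) = (-1 + z)/z
L = 5
((-1 + L)*(o/x(6)))*(-1*12) = ((-1 + 5)*(-24*6/(-1 + 6)))*(-1*12) = (4*(-24/((⅙)*5)))*(-12) = (4*(-24/⅚))*(-12) = (4*(-24*6/5))*(-12) = (4*(-144/5))*(-12) = -576/5*(-12) = 6912/5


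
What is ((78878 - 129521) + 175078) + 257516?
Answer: 381951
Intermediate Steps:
((78878 - 129521) + 175078) + 257516 = (-50643 + 175078) + 257516 = 124435 + 257516 = 381951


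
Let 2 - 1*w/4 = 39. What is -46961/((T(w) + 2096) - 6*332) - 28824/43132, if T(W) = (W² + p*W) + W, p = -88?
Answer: -757754567/376154172 ≈ -2.0145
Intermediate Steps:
w = -148 (w = 8 - 4*39 = 8 - 156 = -148)
T(W) = W² - 87*W (T(W) = (W² - 88*W) + W = W² - 87*W)
-46961/((T(w) + 2096) - 6*332) - 28824/43132 = -46961/((-148*(-87 - 148) + 2096) - 6*332) - 28824/43132 = -46961/((-148*(-235) + 2096) - 1992) - 28824*1/43132 = -46961/((34780 + 2096) - 1992) - 7206/10783 = -46961/(36876 - 1992) - 7206/10783 = -46961/34884 - 7206/10783 = -757754567/376154172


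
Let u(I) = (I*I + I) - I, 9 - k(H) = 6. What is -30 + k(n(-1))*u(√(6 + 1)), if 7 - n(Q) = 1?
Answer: -9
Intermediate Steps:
n(Q) = 6 (n(Q) = 7 - 1*1 = 7 - 1 = 6)
k(H) = 3 (k(H) = 9 - 1*6 = 9 - 6 = 3)
u(I) = I² (u(I) = (I² + I) - I = (I + I²) - I = I²)
-30 + k(n(-1))*u(√(6 + 1)) = -30 + 3*(√(6 + 1))² = -30 + 3*(√7)² = -30 + 3*7 = -30 + 21 = -9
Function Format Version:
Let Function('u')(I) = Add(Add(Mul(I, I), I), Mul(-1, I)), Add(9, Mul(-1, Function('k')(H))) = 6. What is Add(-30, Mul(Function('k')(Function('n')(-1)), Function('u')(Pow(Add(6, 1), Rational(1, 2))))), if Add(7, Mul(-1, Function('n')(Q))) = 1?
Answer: -9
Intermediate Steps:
Function('n')(Q) = 6 (Function('n')(Q) = Add(7, Mul(-1, 1)) = Add(7, -1) = 6)
Function('k')(H) = 3 (Function('k')(H) = Add(9, Mul(-1, 6)) = Add(9, -6) = 3)
Function('u')(I) = Pow(I, 2) (Function('u')(I) = Add(Add(Pow(I, 2), I), Mul(-1, I)) = Add(Add(I, Pow(I, 2)), Mul(-1, I)) = Pow(I, 2))
Add(-30, Mul(Function('k')(Function('n')(-1)), Function('u')(Pow(Add(6, 1), Rational(1, 2))))) = Add(-30, Mul(3, Pow(Pow(Add(6, 1), Rational(1, 2)), 2))) = Add(-30, Mul(3, Pow(Pow(7, Rational(1, 2)), 2))) = Add(-30, Mul(3, 7)) = Add(-30, 21) = -9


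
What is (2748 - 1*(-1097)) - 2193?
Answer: 1652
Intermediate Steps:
(2748 - 1*(-1097)) - 2193 = (2748 + 1097) - 2193 = 3845 - 2193 = 1652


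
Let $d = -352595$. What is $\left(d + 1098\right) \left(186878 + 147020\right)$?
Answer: $-117364145306$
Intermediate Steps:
$\left(d + 1098\right) \left(186878 + 147020\right) = \left(-352595 + 1098\right) \left(186878 + 147020\right) = \left(-351497\right) 333898 = -117364145306$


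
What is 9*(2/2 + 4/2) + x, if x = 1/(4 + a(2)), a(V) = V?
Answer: 163/6 ≈ 27.167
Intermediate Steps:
x = ⅙ (x = 1/(4 + 2) = 1/6 = ⅙ ≈ 0.16667)
9*(2/2 + 4/2) + x = 9*(2/2 + 4/2) + ⅙ = 9*(2*(½) + 4*(½)) + ⅙ = 9*(1 + 2) + ⅙ = 9*3 + ⅙ = 27 + ⅙ = 163/6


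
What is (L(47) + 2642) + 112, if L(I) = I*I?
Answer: 4963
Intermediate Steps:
L(I) = I²
(L(47) + 2642) + 112 = (47² + 2642) + 112 = (2209 + 2642) + 112 = 4851 + 112 = 4963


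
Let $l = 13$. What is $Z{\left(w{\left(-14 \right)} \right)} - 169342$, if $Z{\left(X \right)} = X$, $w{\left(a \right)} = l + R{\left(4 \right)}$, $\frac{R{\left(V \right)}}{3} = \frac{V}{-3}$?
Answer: $-169333$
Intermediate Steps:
$R{\left(V \right)} = - V$ ($R{\left(V \right)} = 3 \frac{V}{-3} = 3 V \left(- \frac{1}{3}\right) = 3 \left(- \frac{V}{3}\right) = - V$)
$w{\left(a \right)} = 9$ ($w{\left(a \right)} = 13 - 4 = 9$)
$Z{\left(w{\left(-14 \right)} \right)} - 169342 = 9 - 169342 = -169333$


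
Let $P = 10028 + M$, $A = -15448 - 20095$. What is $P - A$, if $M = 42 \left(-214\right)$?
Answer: $36583$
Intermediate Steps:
$M = -8988$
$A = -35543$
$P = 1040$ ($P = 10028 - 8988 = 1040$)
$P - A = 1040 - -35543 = 1040 + 35543 = 36583$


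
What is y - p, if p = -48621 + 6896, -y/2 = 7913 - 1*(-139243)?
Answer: -252587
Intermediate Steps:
y = -294312 (y = -2*(7913 - 1*(-139243)) = -2*(7913 + 139243) = -2*147156 = -294312)
p = -41725
y - p = -294312 - 1*(-41725) = -294312 + 41725 = -252587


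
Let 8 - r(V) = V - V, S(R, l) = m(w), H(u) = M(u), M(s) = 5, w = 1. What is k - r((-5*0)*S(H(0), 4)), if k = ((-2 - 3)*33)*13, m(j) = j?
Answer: -2153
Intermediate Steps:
H(u) = 5
S(R, l) = 1
k = -2145 (k = -5*33*13 = -165*13 = -2145)
r(V) = 8 (r(V) = 8 - (V - V) = 8 - 1*0 = 8 + 0 = 8)
k - r((-5*0)*S(H(0), 4)) = -2145 - 1*8 = -2145 - 8 = -2153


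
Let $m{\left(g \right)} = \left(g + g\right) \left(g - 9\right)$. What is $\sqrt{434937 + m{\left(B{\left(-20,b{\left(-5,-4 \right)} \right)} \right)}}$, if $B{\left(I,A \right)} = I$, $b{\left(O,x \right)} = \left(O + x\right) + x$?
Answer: $\sqrt{436097} \approx 660.38$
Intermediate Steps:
$b{\left(O,x \right)} = O + 2 x$
$m{\left(g \right)} = 2 g \left(-9 + g\right)$
$\sqrt{434937 + m{\left(B{\left(-20,b{\left(-5,-4 \right)} \right)} \right)}} = \sqrt{434937 + 2 \left(-20\right) \left(-9 - 20\right)} = \sqrt{434937 + 2 \left(-20\right) \left(-29\right)} = \sqrt{434937 + 1160} = \sqrt{436097}$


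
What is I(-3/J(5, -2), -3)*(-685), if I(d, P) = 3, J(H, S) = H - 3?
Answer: -2055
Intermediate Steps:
J(H, S) = -3 + H
I(-3/J(5, -2), -3)*(-685) = 3*(-685) = -2055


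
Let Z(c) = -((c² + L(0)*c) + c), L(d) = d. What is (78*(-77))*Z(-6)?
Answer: 180180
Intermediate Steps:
Z(c) = -c - c² (Z(c) = -((c² + 0*c) + c) = -((c² + 0) + c) = -(c² + c) = -(c + c²) = -c - c²)
(78*(-77))*Z(-6) = (78*(-77))*(-1*(-6)*(1 - 6)) = -(-6006)*(-6)*(-5) = -6006*(-30) = 180180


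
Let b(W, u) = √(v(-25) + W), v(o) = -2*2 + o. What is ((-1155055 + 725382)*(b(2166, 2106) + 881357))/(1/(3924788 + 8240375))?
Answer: -4606890127999985543 - 5227042081699*√2137 ≈ -4.6071e+18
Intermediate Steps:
v(o) = -4 + o
b(W, u) = √(-29 + W) (b(W, u) = √((-4 - 25) + W) = √(-29 + W))
((-1155055 + 725382)*(b(2166, 2106) + 881357))/(1/(3924788 + 8240375)) = ((-1155055 + 725382)*(√(-29 + 2166) + 881357))/(1/(3924788 + 8240375)) = (-429673*(√2137 + 881357))/(1/12165163) = (-429673*(881357 + √2137))/(1/12165163) = (-378695306261 - 429673*√2137)*12165163 = -4606890127999985543 - 5227042081699*√2137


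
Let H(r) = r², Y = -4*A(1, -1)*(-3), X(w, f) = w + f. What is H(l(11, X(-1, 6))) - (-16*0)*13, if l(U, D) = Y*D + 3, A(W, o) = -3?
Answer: 31329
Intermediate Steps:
X(w, f) = f + w
Y = -36 (Y = -4*(-3)*(-3) = 12*(-3) = -36)
l(U, D) = 3 - 36*D (l(U, D) = -36*D + 3 = 3 - 36*D)
H(l(11, X(-1, 6))) - (-16*0)*13 = (3 - 36*(6 - 1))² - (-16*0)*13 = (3 - 36*5)² - 0*13 = (3 - 180)² - 1*0 = (-177)² + 0 = 31329 + 0 = 31329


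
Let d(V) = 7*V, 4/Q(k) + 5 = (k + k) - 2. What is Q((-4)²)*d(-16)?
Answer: -448/25 ≈ -17.920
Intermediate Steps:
Q(k) = 4/(-7 + 2*k) (Q(k) = 4/(-5 + ((k + k) - 2)) = 4/(-5 + (2*k - 2)) = 4/(-5 + (-2 + 2*k)) = 4/(-7 + 2*k))
Q((-4)²)*d(-16) = (4/(-7 + 2*(-4)²))*(7*(-16)) = (4/(-7 + 2*16))*(-112) = (4/(-7 + 32))*(-112) = (4/25)*(-112) = -448/25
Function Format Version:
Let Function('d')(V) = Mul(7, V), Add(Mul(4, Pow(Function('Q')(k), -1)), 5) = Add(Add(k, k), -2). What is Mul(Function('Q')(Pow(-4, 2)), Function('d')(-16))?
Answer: Rational(-448, 25) ≈ -17.920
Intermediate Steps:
Function('Q')(k) = Mul(4, Pow(Add(-7, Mul(2, k)), -1)) (Function('Q')(k) = Mul(4, Pow(Add(-5, Add(Add(k, k), -2)), -1)) = Mul(4, Pow(Add(-5, Add(Mul(2, k), -2)), -1)) = Mul(4, Pow(Add(-5, Add(-2, Mul(2, k))), -1)) = Mul(4, Pow(Add(-7, Mul(2, k)), -1)))
Mul(Function('Q')(Pow(-4, 2)), Function('d')(-16)) = Mul(Mul(4, Pow(Add(-7, Mul(2, Pow(-4, 2))), -1)), Mul(7, -16)) = Mul(Mul(4, Pow(Add(-7, Mul(2, 16)), -1)), -112) = Mul(Mul(4, Pow(Add(-7, 32), -1)), -112) = Mul(Mul(4, Pow(25, -1)), -112) = Mul(Mul(4, Rational(1, 25)), -112) = Mul(Rational(4, 25), -112) = Rational(-448, 25)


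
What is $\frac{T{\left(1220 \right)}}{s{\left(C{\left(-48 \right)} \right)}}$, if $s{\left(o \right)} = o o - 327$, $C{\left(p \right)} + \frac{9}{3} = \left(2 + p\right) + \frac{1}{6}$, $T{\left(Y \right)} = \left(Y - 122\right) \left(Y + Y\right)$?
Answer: $\frac{96448320}{74077} \approx 1302.0$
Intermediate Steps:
$T{\left(Y \right)} = 2 Y \left(-122 + Y\right)$ ($T{\left(Y \right)} = \left(-122 + Y\right) 2 Y = 2 Y \left(-122 + Y\right)$)
$C{\left(p \right)} = - \frac{5}{6} + p$ ($C{\left(p \right)} = -3 + \left(\left(2 + p\right) + \frac{1}{6}\right) = -3 + \left(\frac{13}{6} + p\right) = - \frac{5}{6} + p$)
$s{\left(o \right)} = -327 + o^{2}$ ($s{\left(o \right)} = o^{2} - 327 = -327 + o^{2}$)
$\frac{T{\left(1220 \right)}}{s{\left(C{\left(-48 \right)} \right)}} = \frac{2 \cdot 1220 \left(-122 + 1220\right)}{-327 + \left(- \frac{5}{6} - 48\right)^{2}} = \frac{2 \cdot 1220 \cdot 1098}{-327 + \left(- \frac{293}{6}\right)^{2}} = \frac{2679120}{-327 + \frac{85849}{36}} = \frac{2679120}{\frac{74077}{36}} = 2679120 \cdot \frac{36}{74077} = \frac{96448320}{74077}$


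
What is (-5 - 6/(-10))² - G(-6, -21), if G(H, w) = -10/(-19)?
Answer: 8946/475 ≈ 18.834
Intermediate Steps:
G(H, w) = 10/19 (G(H, w) = -10*(-1/19) = 10/19)
(-5 - 6/(-10))² - G(-6, -21) = (-5 - 6/(-10))² - 1*10/19 = (-5 - 6*(-⅒))² - 10/19 = (-5 + ⅗)² - 10/19 = (-22/5)² - 10/19 = 484/25 - 10/19 = 8946/475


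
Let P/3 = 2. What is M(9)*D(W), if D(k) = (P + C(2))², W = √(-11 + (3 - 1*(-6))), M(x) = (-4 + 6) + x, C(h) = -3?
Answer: 99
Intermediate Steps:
P = 6 (P = 3*2 = 6)
M(x) = 2 + x
W = I*√2 (W = √(-11 + (3 + 6)) = √(-11 + 9) = √(-2) = I*√2 ≈ 1.4142*I)
D(k) = 9 (D(k) = (6 - 3)² = 3² = 9)
M(9)*D(W) = (2 + 9)*9 = 11*9 = 99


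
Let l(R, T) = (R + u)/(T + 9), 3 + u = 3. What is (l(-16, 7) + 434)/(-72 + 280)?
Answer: 433/208 ≈ 2.0817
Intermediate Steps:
u = 0 (u = -3 + 3 = 0)
l(R, T) = R/(9 + T) (l(R, T) = (R + 0)/(T + 9) = R/(9 + T))
(l(-16, 7) + 434)/(-72 + 280) = (-16/(9 + 7) + 434)/(-72 + 280) = (-16/16 + 434)/208 = (-16*1/16 + 434)*(1/208) = (-1 + 434)*(1/208) = 433*(1/208) = 433/208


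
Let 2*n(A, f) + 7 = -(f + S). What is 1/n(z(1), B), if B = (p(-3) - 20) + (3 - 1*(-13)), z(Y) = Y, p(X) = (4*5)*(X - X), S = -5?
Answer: 1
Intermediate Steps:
p(X) = 0 (p(X) = 20*0 = 0)
B = -4 (B = (0 - 20) + (3 - 1*(-13)) = -20 + (3 + 13) = -20 + 16 = -4)
n(A, f) = -1 - f/2 (n(A, f) = -7/2 + (-(f - 5))/2 = -7/2 + (-(-5 + f))/2 = -7/2 + (5 - f)/2 = -7/2 + (5/2 - f/2) = -1 - f/2)
1/n(z(1), B) = 1/(-1 - 1/2*(-4)) = 1/(-1 + 2) = 1/1 = 1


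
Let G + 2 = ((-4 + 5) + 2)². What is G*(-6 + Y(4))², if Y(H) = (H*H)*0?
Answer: 252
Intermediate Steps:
Y(H) = 0 (Y(H) = H²*0 = 0)
G = 7 (G = -2 + ((-4 + 5) + 2)² = -2 + (1 + 2)² = -2 + 3² = -2 + 9 = 7)
G*(-6 + Y(4))² = 7*(-6 + 0)² = 7*(-6)² = 7*36 = 252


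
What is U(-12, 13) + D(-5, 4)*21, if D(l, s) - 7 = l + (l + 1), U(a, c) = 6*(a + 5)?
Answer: -84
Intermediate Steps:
U(a, c) = 30 + 6*a (U(a, c) = 6*(5 + a) = 30 + 6*a)
D(l, s) = 8 + 2*l (D(l, s) = 7 + (l + (l + 1)) = 7 + (l + (1 + l)) = 7 + (1 + 2*l) = 8 + 2*l)
U(-12, 13) + D(-5, 4)*21 = (30 + 6*(-12)) + (8 + 2*(-5))*21 = (30 - 72) + (8 - 10)*21 = -42 - 2*21 = -42 - 42 = -84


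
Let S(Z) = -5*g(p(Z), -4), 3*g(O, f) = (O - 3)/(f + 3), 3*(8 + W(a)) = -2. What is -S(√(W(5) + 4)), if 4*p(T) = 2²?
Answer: 10/3 ≈ 3.3333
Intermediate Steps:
W(a) = -26/3 (W(a) = -8 + (⅓)*(-2) = -8 - ⅔ = -26/3)
p(T) = 1 (p(T) = (¼)*2² = (¼)*4 = 1)
g(O, f) = (-3 + O)/(3*(3 + f)) (g(O, f) = ((O - 3)/(f + 3))/3 = ((-3 + O)/(3 + f))/3 = (-3 + O)/(3*(3 + f)))
S(Z) = -10/3 (S(Z) = -5*(-3 + 1)/(3*(3 - 4)) = -5*(-2)/(3*(-1)) = -5*(-1)*(-2)/3 = -5*⅔ = -10/3)
-S(√(W(5) + 4)) = -1*(-10/3) = 10/3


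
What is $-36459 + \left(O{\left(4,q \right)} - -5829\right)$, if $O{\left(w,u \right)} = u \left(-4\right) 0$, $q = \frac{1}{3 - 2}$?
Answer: $-30630$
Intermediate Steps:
$q = 1$ ($q = 1^{-1} = 1$)
$O{\left(w,u \right)} = 0$ ($O{\left(w,u \right)} = - 4 u 0 = 0$)
$-36459 + \left(O{\left(4,q \right)} - -5829\right) = -36459 + \left(0 - -5829\right) = -36459 + \left(0 + 5829\right) = -36459 + 5829 = -30630$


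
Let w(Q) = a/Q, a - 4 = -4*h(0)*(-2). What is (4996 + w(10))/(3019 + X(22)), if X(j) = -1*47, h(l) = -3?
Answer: 2497/1486 ≈ 1.6803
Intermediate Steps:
a = -20 (a = 4 - 4*(-3)*(-2) = 4 + 12*(-2) = 4 - 24 = -20)
w(Q) = -20/Q
X(j) = -47
(4996 + w(10))/(3019 + X(22)) = (4996 - 20/10)/(3019 - 47) = (4996 - 20*⅒)/2972 = (4996 - 2)*(1/2972) = 4994*(1/2972) = 2497/1486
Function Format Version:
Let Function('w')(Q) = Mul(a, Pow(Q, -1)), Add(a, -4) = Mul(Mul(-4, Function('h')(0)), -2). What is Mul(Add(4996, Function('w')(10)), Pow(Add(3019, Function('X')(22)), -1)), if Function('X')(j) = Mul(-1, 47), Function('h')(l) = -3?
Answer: Rational(2497, 1486) ≈ 1.6803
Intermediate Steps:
a = -20 (a = Add(4, Mul(Mul(-4, -3), -2)) = Add(4, Mul(12, -2)) = Add(4, -24) = -20)
Function('w')(Q) = Mul(-20, Pow(Q, -1))
Function('X')(j) = -47
Mul(Add(4996, Function('w')(10)), Pow(Add(3019, Function('X')(22)), -1)) = Mul(Add(4996, Mul(-20, Pow(10, -1))), Pow(Add(3019, -47), -1)) = Mul(Add(4996, Mul(-20, Rational(1, 10))), Pow(2972, -1)) = Mul(Add(4996, -2), Rational(1, 2972)) = Mul(4994, Rational(1, 2972)) = Rational(2497, 1486)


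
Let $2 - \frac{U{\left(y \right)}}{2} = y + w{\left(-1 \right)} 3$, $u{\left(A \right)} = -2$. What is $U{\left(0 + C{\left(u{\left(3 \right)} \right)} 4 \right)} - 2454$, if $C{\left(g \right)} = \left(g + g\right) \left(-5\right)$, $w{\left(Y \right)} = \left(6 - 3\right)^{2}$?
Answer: $-2664$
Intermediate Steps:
$w{\left(Y \right)} = 9$ ($w{\left(Y \right)} = 3^{2} = 9$)
$C{\left(g \right)} = - 10 g$ ($C{\left(g \right)} = 2 g \left(-5\right) = - 10 g$)
$U{\left(y \right)} = -50 - 2 y$ ($U{\left(y \right)} = 4 - 2 \left(y + 9 \cdot 3\right) = 4 - 2 \left(y + 27\right) = 4 - 2 \left(27 + y\right) = 4 - \left(54 + 2 y\right) = -50 - 2 y$)
$U{\left(0 + C{\left(u{\left(3 \right)} \right)} 4 \right)} - 2454 = \left(-50 - 2 \left(0 + \left(-10\right) \left(-2\right) 4\right)\right) - 2454 = \left(-50 - 2 \left(0 + 20 \cdot 4\right)\right) - 2454 = \left(-50 - 2 \left(0 + 80\right)\right) - 2454 = \left(-50 - 160\right) - 2454 = -210 - 2454 = -2664$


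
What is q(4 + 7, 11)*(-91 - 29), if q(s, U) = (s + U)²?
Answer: -58080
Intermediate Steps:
q(s, U) = (U + s)²
q(4 + 7, 11)*(-91 - 29) = (11 + (4 + 7))²*(-91 - 29) = (11 + 11)²*(-120) = 22²*(-120) = 484*(-120) = -58080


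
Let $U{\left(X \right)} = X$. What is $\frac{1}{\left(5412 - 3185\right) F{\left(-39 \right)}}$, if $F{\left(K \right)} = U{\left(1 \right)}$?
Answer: $\frac{1}{2227} \approx 0.00044903$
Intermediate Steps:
$F{\left(K \right)} = 1$
$\frac{1}{\left(5412 - 3185\right) F{\left(-39 \right)}} = \frac{1}{\left(5412 - 3185\right) 1} = \frac{1}{2227} \cdot 1 = \frac{1}{2227}$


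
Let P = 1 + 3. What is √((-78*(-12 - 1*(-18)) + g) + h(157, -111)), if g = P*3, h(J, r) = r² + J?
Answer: √12022 ≈ 109.64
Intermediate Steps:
P = 4
h(J, r) = J + r²
g = 12 (g = 4*3 = 12)
√((-78*(-12 - 1*(-18)) + g) + h(157, -111)) = √((-78*(-12 - 1*(-18)) + 12) + (157 + (-111)²)) = √((-78*(-12 + 18) + 12) + (157 + 12321)) = √((-78*6 + 12) + 12478) = √((-468 + 12) + 12478) = √(-456 + 12478) = √12022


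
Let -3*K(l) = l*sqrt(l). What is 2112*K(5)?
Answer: -3520*sqrt(5) ≈ -7871.0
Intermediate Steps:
K(l) = -l**(3/2)/3 (K(l) = -l*sqrt(l)/3 = -l**(3/2)/3)
2112*K(5) = 2112*(-5*sqrt(5)/3) = -3520*sqrt(5)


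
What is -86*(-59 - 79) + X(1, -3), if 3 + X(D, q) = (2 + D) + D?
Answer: 11869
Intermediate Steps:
X(D, q) = -1 + 2*D (X(D, q) = -3 + ((2 + D) + D) = -3 + (2 + 2*D) = -1 + 2*D)
-86*(-59 - 79) + X(1, -3) = -86*(-59 - 79) + (-1 + 2*1) = -86*(-138) + (-1 + 2) = 11868 + 1 = 11869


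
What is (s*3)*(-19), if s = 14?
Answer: -798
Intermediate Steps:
(s*3)*(-19) = (14*3)*(-19) = 42*(-19) = -798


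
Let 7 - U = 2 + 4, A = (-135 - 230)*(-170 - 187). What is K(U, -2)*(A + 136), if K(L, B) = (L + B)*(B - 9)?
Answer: 1434851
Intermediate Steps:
A = 130305 (A = -365*(-357) = 130305)
U = 1 (U = 7 - (2 + 4) = 7 - 1*6 = 7 - 6 = 1)
K(L, B) = (-9 + B)*(B + L) (K(L, B) = (B + L)*(-9 + B) = (-9 + B)*(B + L))
K(U, -2)*(A + 136) = ((-2)² - 9*(-2) - 9*1 - 2*1)*(130305 + 136) = (4 + 18 - 9 - 2)*130441 = 11*130441 = 1434851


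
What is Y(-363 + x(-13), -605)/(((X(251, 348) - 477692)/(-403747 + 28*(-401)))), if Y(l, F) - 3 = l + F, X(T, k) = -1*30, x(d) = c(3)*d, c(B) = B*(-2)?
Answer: -368082825/477722 ≈ -770.50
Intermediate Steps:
c(B) = -2*B
x(d) = -6*d (x(d) = (-2*3)*d = -6*d)
X(T, k) = -30
Y(l, F) = 3 + F + l (Y(l, F) = 3 + (l + F) = 3 + (F + l) = 3 + F + l)
Y(-363 + x(-13), -605)/(((X(251, 348) - 477692)/(-403747 + 28*(-401)))) = (3 - 605 + (-363 - 6*(-13)))/(((-30 - 477692)/(-403747 + 28*(-401)))) = (3 - 605 + (-363 + 78))/((-477722/(-403747 - 11228))) = (3 - 605 - 285)/((-477722/(-414975))) = -887/((-477722*(-1/414975))) = -887/477722/414975 = -887*414975/477722 = -368082825/477722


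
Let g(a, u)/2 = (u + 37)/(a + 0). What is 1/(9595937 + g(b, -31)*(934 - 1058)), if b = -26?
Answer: 13/124747925 ≈ 1.0421e-7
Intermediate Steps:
g(a, u) = 2*(37 + u)/a (g(a, u) = 2*((u + 37)/(a + 0)) = 2*((37 + u)/a) = 2*(37 + u)/a)
1/(9595937 + g(b, -31)*(934 - 1058)) = 1/(9595937 + (2*(37 - 31)/(-26))*(934 - 1058)) = 1/(9595937 + (2*(-1/26)*6)*(-124)) = 1/(9595937 - 6/13*(-124)) = 1/(9595937 + 744/13) = 1/(124747925/13) = 13/124747925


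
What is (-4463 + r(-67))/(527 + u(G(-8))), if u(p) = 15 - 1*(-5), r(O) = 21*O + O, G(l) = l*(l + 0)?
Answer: -5937/547 ≈ -10.854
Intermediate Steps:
G(l) = l² (G(l) = l*l = l²)
r(O) = 22*O
u(p) = 20 (u(p) = 15 + 5 = 20)
(-4463 + r(-67))/(527 + u(G(-8))) = (-4463 + 22*(-67))/(527 + 20) = (-4463 - 1474)/547 = -5937*1/547 = -5937/547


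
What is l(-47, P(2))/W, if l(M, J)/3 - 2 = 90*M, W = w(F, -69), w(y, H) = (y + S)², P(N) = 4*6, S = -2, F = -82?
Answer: -151/84 ≈ -1.7976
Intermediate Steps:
P(N) = 24
w(y, H) = (-2 + y)² (w(y, H) = (y - 2)² = (-2 + y)²)
W = 7056 (W = (-2 - 82)² = (-84)² = 7056)
l(M, J) = 6 + 270*M (l(M, J) = 6 + 3*(90*M) = 6 + 270*M)
l(-47, P(2))/W = (6 + 270*(-47))/7056 = (6 - 12690)*(1/7056) = -12684*1/7056 = -151/84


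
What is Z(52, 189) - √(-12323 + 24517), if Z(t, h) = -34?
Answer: -34 - √12194 ≈ -144.43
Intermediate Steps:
Z(52, 189) - √(-12323 + 24517) = -34 - √(-12323 + 24517) = -34 - √12194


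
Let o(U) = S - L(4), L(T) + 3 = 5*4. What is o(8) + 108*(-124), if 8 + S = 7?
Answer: -13410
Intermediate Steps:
L(T) = 17 (L(T) = -3 + 5*4 = -3 + 20 = 17)
S = -1 (S = -8 + 7 = -1)
o(U) = -18 (o(U) = -1 - 1*17 = -1 - 17 = -18)
o(8) + 108*(-124) = -18 + 108*(-124) = -18 - 13392 = -13410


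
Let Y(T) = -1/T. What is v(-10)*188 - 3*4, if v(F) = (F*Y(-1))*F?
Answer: 18788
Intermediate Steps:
v(F) = F² (v(F) = (F*(-1/(-1)))*F = (F*(-1*(-1)))*F = (F*1)*F = F*F = F²)
v(-10)*188 - 3*4 = (-10)²*188 - 3*4 = 100*188 - 12 = 18800 - 12 = 18788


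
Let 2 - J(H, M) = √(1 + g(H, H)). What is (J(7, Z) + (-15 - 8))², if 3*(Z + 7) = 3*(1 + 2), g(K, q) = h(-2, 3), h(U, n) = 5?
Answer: (21 + √6)² ≈ 549.88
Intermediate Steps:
g(K, q) = 5
Z = -4 (Z = -7 + (3*(1 + 2))/3 = -7 + (3*3)/3 = -7 + (⅓)*9 = -7 + 3 = -4)
J(H, M) = 2 - √6 (J(H, M) = 2 - √(1 + 5) = 2 - √6)
(J(7, Z) + (-15 - 8))² = ((2 - √6) + (-15 - 8))² = ((2 - √6) - 23)² = (-21 - √6)²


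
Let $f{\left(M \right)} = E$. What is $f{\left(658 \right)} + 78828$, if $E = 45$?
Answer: $78873$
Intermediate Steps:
$f{\left(M \right)} = 45$
$f{\left(658 \right)} + 78828 = 45 + 78828 = 78873$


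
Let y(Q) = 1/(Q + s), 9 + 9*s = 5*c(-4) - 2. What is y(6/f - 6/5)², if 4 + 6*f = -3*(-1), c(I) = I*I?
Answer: 225/196249 ≈ 0.0011465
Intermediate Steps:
c(I) = I²
f = -⅙ (f = -⅔ + (-3*(-1))/6 = -⅔ + (⅙)*3 = -⅔ + ½ = -⅙ ≈ -0.16667)
s = 23/3 (s = -1 + (5*(-4)² - 2)/9 = -1 + (5*16 - 2)/9 = -1 + (80 - 2)/9 = -1 + (⅑)*78 = -1 + 26/3 = 23/3 ≈ 7.6667)
y(Q) = 1/(23/3 + Q) (y(Q) = 1/(Q + 23/3) = 1/(23/3 + Q))
y(6/f - 6/5)² = (3/(23 + 3*(6/(-⅙) - 6/5)))² = (3/(23 + 3*(6*(-6) - 6*⅕)))² = (3/(23 + 3*(-36 - 6/5)))² = (3/(23 + 3*(-186/5)))² = (3/(23 - 558/5))² = (3/(-443/5))² = (3*(-5/443))² = (-15/443)² = 225/196249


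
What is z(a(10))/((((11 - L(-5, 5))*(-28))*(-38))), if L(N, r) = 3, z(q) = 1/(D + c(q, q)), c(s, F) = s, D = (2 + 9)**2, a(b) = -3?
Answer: 1/1004416 ≈ 9.9560e-7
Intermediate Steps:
D = 121 (D = 11**2 = 121)
z(q) = 1/(121 + q)
z(a(10))/((((11 - L(-5, 5))*(-28))*(-38))) = 1/((121 - 3)*((((11 - 1*3)*(-28))*(-38)))) = 1/(118*((((11 - 3)*(-28))*(-38)))) = 1/(118*(((8*(-28))*(-38)))) = 1/(118*((-224*(-38)))) = (1/118)/8512 = (1/118)*(1/8512) = 1/1004416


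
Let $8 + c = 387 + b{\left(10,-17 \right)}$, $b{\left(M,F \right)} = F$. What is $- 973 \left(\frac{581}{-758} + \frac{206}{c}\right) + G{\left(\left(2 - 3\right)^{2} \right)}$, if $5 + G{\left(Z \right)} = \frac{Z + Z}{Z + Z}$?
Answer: $\frac{25806859}{137198} \approx 188.1$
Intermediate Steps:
$G{\left(Z \right)} = -4$ ($G{\left(Z \right)} = -5 + \frac{Z + Z}{Z + Z} = -5 + \frac{2 Z}{2 Z} = -5 + 2 Z \frac{1}{2 Z} = -5 + 1 = -4$)
$c = 362$ ($c = -8 + \left(387 - 17\right) = -8 + 370 = 362$)
$- 973 \left(\frac{581}{-758} + \frac{206}{c}\right) + G{\left(\left(2 - 3\right)^{2} \right)} = - 973 \left(\frac{581}{-758} + \frac{206}{362}\right) - 4 = - 973 \left(581 \left(- \frac{1}{758}\right) + 206 \cdot \frac{1}{362}\right) - 4 = - 973 \left(- \frac{581}{758} + \frac{103}{181}\right) - 4 = \left(-973\right) \left(- \frac{27087}{137198}\right) - 4 = \frac{26355651}{137198} - 4 = \frac{25806859}{137198}$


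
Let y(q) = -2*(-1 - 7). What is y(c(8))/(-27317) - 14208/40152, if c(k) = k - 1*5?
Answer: -16198432/45701341 ≈ -0.35444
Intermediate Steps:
c(k) = -5 + k (c(k) = k - 5 = -5 + k)
y(q) = 16 (y(q) = -2*(-8) = 16)
y(c(8))/(-27317) - 14208/40152 = 16/(-27317) - 14208/40152 = 16*(-1/27317) - 14208*1/40152 = -16/27317 - 592/1673 = -16198432/45701341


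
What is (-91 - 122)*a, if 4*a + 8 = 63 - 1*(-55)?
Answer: -11715/2 ≈ -5857.5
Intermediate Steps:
a = 55/2 (a = -2 + (63 - 1*(-55))/4 = -2 + (63 + 55)/4 = -2 + (¼)*118 = -2 + 59/2 = 55/2 ≈ 27.500)
(-91 - 122)*a = (-91 - 122)*(55/2) = -213*55/2 = -11715/2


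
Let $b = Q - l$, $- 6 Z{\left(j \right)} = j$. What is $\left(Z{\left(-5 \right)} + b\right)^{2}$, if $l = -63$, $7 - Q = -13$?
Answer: $\frac{253009}{36} \approx 7028.0$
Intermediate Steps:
$Q = 20$ ($Q = 7 - -13 = 7 + 13 = 20$)
$Z{\left(j \right)} = - \frac{j}{6}$
$b = 83$ ($b = 20 - -63 = 20 + 63 = 83$)
$\left(Z{\left(-5 \right)} + b\right)^{2} = \left(\left(- \frac{1}{6}\right) \left(-5\right) + 83\right)^{2} = \left(\frac{5}{6} + 83\right)^{2} = \left(\frac{503}{6}\right)^{2} = \frac{253009}{36}$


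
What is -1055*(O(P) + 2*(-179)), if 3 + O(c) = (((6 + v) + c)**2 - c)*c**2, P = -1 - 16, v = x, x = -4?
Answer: -73403735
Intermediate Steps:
v = -4
P = -17
O(c) = -3 + c**2*((2 + c)**2 - c) (O(c) = -3 + (((6 - 4) + c)**2 - c)*c**2 = -3 + ((2 + c)**2 - c)*c**2 = -3 + c**2*((2 + c)**2 - c))
-1055*(O(P) + 2*(-179)) = -1055*((-3 - 1*(-17)**3 + (-17)**2*(2 - 17)**2) + 2*(-179)) = -1055*((-3 - 1*(-4913) + 289*(-15)**2) - 358) = -1055*((-3 + 4913 + 289*225) - 358) = -1055*((-3 + 4913 + 65025) - 358) = -1055*(69935 - 358) = -1055*69577 = -73403735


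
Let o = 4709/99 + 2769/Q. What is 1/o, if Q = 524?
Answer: 51876/2741647 ≈ 0.018921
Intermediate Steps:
o = 2741647/51876 (o = 4709/99 + 2769/524 = 2741647/51876 ≈ 52.850)
1/o = 1/(2741647/51876) = 51876/2741647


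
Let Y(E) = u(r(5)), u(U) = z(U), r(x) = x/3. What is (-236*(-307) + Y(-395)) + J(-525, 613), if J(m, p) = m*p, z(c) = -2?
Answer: -249375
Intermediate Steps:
r(x) = x/3 (r(x) = x*(⅓) = x/3)
u(U) = -2
Y(E) = -2
(-236*(-307) + Y(-395)) + J(-525, 613) = (-236*(-307) - 2) - 525*613 = (72452 - 2) - 321825 = 72450 - 321825 = -249375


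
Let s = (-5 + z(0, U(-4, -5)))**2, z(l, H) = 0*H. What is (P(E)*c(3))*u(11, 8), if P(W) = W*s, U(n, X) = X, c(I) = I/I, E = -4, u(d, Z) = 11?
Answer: -1100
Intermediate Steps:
c(I) = 1
z(l, H) = 0
s = 25 (s = (-5 + 0)**2 = (-5)**2 = 25)
P(W) = 25*W (P(W) = W*25 = 25*W)
(P(E)*c(3))*u(11, 8) = ((25*(-4))*1)*11 = -100*1*11 = -100*11 = -1100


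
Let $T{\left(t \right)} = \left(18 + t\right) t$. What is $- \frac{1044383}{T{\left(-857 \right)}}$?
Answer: $- \frac{1044383}{719023} \approx -1.4525$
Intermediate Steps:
$T{\left(t \right)} = t \left(18 + t\right)$
$- \frac{1044383}{T{\left(-857 \right)}} = - \frac{1044383}{\left(-857\right) \left(18 - 857\right)} = - \frac{1044383}{\left(-857\right) \left(-839\right)} = - \frac{1044383}{719023}$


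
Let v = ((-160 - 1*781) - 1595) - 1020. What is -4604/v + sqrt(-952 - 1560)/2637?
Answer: 1151/889 + 4*I*sqrt(157)/2637 ≈ 1.2947 + 0.019006*I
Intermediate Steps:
v = -3556 (v = ((-160 - 781) - 1595) - 1020 = (-941 - 1595) - 1020 = -2536 - 1020 = -3556)
-4604/v + sqrt(-952 - 1560)/2637 = -4604/(-3556) + sqrt(-952 - 1560)/2637 = -4604*(-1/3556) + sqrt(-2512)*(1/2637) = 1151/889 + (4*I*sqrt(157))*(1/2637) = 1151/889 + 4*I*sqrt(157)/2637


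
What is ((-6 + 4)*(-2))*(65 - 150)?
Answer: -340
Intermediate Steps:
((-6 + 4)*(-2))*(65 - 150) = -2*(-2)*(-85) = 4*(-85) = -340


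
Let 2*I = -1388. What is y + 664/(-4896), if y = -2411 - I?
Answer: -1050887/612 ≈ -1717.1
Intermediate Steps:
I = -694 (I = (½)*(-1388) = -694)
y = -1717 (y = -2411 - 1*(-694) = -2411 + 694 = -1717)
y + 664/(-4896) = -1717 + 664/(-4896) = -1717 + 664*(-1/4896) = -1717 - 83/612 = -1050887/612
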